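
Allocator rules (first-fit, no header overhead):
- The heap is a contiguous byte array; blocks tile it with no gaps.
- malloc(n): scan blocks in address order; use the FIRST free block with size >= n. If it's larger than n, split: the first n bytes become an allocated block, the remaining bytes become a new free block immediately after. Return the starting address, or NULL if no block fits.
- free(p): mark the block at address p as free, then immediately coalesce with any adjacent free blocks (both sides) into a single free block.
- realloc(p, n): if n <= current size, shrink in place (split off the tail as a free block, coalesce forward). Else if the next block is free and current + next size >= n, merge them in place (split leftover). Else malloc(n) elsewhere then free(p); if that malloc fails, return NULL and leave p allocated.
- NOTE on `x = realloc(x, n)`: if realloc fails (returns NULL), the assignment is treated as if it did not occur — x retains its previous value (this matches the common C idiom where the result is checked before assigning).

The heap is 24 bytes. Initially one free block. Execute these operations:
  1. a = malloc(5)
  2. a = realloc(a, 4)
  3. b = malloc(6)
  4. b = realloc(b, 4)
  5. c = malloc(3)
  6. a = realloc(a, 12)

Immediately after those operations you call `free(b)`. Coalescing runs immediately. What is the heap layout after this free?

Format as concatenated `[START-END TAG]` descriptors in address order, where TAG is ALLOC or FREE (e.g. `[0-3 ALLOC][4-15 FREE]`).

Op 1: a = malloc(5) -> a = 0; heap: [0-4 ALLOC][5-23 FREE]
Op 2: a = realloc(a, 4) -> a = 0; heap: [0-3 ALLOC][4-23 FREE]
Op 3: b = malloc(6) -> b = 4; heap: [0-3 ALLOC][4-9 ALLOC][10-23 FREE]
Op 4: b = realloc(b, 4) -> b = 4; heap: [0-3 ALLOC][4-7 ALLOC][8-23 FREE]
Op 5: c = malloc(3) -> c = 8; heap: [0-3 ALLOC][4-7 ALLOC][8-10 ALLOC][11-23 FREE]
Op 6: a = realloc(a, 12) -> a = 11; heap: [0-3 FREE][4-7 ALLOC][8-10 ALLOC][11-22 ALLOC][23-23 FREE]
free(b): b = 4 -> block [4-7 ALLOC]; mark free, coalesce with adjacent free neighbors -> [0-7 FREE][8-10 ALLOC][11-22 ALLOC][23-23 FREE]

Answer: [0-7 FREE][8-10 ALLOC][11-22 ALLOC][23-23 FREE]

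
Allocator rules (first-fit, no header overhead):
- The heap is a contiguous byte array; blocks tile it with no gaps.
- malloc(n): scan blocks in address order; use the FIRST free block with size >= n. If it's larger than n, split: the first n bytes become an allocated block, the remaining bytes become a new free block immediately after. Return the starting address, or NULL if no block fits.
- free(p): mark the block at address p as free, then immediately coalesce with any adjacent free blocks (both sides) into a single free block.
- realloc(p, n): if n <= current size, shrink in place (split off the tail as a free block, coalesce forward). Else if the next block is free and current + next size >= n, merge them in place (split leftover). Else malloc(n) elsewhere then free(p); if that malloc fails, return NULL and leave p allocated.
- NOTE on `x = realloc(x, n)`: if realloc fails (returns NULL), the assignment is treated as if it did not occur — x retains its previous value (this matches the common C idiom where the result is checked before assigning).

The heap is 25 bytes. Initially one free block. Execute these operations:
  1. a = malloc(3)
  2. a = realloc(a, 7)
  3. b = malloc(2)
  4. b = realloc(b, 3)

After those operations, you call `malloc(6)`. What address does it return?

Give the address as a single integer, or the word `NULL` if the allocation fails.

Answer: 10

Derivation:
Op 1: a = malloc(3) -> a = 0; heap: [0-2 ALLOC][3-24 FREE]
Op 2: a = realloc(a, 7) -> a = 0; heap: [0-6 ALLOC][7-24 FREE]
Op 3: b = malloc(2) -> b = 7; heap: [0-6 ALLOC][7-8 ALLOC][9-24 FREE]
Op 4: b = realloc(b, 3) -> b = 7; heap: [0-6 ALLOC][7-9 ALLOC][10-24 FREE]
malloc(6): first-fit scan over [0-6 ALLOC][7-9 ALLOC][10-24 FREE] -> 10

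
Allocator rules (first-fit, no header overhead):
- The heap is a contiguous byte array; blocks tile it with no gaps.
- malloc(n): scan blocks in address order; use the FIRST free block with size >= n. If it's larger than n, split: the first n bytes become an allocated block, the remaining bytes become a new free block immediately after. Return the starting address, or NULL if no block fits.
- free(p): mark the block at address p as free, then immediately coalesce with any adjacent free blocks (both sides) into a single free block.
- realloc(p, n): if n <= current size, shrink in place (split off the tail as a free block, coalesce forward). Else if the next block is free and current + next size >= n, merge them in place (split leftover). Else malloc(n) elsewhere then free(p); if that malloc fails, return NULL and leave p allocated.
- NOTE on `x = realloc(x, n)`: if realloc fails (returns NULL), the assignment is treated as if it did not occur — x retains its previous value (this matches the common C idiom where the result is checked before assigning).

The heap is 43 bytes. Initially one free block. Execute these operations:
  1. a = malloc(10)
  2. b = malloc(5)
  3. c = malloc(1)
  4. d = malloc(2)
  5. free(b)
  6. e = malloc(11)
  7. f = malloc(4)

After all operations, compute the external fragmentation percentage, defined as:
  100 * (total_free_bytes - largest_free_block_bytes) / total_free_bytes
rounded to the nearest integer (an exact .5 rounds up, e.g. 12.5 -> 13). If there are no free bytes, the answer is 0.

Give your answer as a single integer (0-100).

Answer: 7

Derivation:
Op 1: a = malloc(10) -> a = 0; heap: [0-9 ALLOC][10-42 FREE]
Op 2: b = malloc(5) -> b = 10; heap: [0-9 ALLOC][10-14 ALLOC][15-42 FREE]
Op 3: c = malloc(1) -> c = 15; heap: [0-9 ALLOC][10-14 ALLOC][15-15 ALLOC][16-42 FREE]
Op 4: d = malloc(2) -> d = 16; heap: [0-9 ALLOC][10-14 ALLOC][15-15 ALLOC][16-17 ALLOC][18-42 FREE]
Op 5: free(b) -> (freed b); heap: [0-9 ALLOC][10-14 FREE][15-15 ALLOC][16-17 ALLOC][18-42 FREE]
Op 6: e = malloc(11) -> e = 18; heap: [0-9 ALLOC][10-14 FREE][15-15 ALLOC][16-17 ALLOC][18-28 ALLOC][29-42 FREE]
Op 7: f = malloc(4) -> f = 10; heap: [0-9 ALLOC][10-13 ALLOC][14-14 FREE][15-15 ALLOC][16-17 ALLOC][18-28 ALLOC][29-42 FREE]
Free blocks: [1 14] total_free=15 largest=14 -> 100*(15-14)/15 = 100/15 ≈ 6.667 -> rounds to 7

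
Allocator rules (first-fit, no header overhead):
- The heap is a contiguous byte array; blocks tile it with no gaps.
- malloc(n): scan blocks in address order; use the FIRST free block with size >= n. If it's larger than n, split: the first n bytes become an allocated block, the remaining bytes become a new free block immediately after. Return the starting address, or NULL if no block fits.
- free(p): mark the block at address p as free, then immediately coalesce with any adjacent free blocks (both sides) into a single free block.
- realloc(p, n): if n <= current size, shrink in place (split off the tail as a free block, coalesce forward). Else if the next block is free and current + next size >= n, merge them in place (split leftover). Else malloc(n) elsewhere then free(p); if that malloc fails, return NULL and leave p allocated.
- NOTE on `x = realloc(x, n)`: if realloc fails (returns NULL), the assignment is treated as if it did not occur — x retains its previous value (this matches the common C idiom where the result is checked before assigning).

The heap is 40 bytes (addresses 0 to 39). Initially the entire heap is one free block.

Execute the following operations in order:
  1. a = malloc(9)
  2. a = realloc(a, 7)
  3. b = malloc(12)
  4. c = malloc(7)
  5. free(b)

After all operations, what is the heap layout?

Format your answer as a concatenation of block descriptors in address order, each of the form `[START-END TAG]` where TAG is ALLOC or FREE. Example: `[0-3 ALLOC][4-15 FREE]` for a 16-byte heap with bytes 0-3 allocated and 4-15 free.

Op 1: a = malloc(9) -> a = 0; heap: [0-8 ALLOC][9-39 FREE]
Op 2: a = realloc(a, 7) -> a = 0; heap: [0-6 ALLOC][7-39 FREE]
Op 3: b = malloc(12) -> b = 7; heap: [0-6 ALLOC][7-18 ALLOC][19-39 FREE]
Op 4: c = malloc(7) -> c = 19; heap: [0-6 ALLOC][7-18 ALLOC][19-25 ALLOC][26-39 FREE]
Op 5: free(b) -> (freed b); heap: [0-6 ALLOC][7-18 FREE][19-25 ALLOC][26-39 FREE]

Answer: [0-6 ALLOC][7-18 FREE][19-25 ALLOC][26-39 FREE]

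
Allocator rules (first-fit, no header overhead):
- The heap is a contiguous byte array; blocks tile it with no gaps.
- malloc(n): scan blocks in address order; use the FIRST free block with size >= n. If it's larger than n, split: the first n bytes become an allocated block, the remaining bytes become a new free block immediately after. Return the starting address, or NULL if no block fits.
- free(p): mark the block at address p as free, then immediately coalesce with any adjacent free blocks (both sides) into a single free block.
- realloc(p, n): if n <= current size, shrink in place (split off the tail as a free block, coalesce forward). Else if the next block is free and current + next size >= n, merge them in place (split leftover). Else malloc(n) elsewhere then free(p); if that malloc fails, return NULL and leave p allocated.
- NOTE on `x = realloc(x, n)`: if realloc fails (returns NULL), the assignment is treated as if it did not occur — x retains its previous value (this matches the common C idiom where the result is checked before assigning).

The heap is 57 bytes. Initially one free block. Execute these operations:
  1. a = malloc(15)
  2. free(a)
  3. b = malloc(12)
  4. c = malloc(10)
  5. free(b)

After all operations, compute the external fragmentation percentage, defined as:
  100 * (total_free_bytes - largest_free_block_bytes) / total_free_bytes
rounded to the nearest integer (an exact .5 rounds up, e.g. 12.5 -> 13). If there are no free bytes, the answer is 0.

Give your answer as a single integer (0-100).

Answer: 26

Derivation:
Op 1: a = malloc(15) -> a = 0; heap: [0-14 ALLOC][15-56 FREE]
Op 2: free(a) -> (freed a); heap: [0-56 FREE]
Op 3: b = malloc(12) -> b = 0; heap: [0-11 ALLOC][12-56 FREE]
Op 4: c = malloc(10) -> c = 12; heap: [0-11 ALLOC][12-21 ALLOC][22-56 FREE]
Op 5: free(b) -> (freed b); heap: [0-11 FREE][12-21 ALLOC][22-56 FREE]
Free blocks: [12 35] total_free=47 largest=35 -> 100*(47-35)/47 = 1200/47 ≈ 25.532 -> rounds to 26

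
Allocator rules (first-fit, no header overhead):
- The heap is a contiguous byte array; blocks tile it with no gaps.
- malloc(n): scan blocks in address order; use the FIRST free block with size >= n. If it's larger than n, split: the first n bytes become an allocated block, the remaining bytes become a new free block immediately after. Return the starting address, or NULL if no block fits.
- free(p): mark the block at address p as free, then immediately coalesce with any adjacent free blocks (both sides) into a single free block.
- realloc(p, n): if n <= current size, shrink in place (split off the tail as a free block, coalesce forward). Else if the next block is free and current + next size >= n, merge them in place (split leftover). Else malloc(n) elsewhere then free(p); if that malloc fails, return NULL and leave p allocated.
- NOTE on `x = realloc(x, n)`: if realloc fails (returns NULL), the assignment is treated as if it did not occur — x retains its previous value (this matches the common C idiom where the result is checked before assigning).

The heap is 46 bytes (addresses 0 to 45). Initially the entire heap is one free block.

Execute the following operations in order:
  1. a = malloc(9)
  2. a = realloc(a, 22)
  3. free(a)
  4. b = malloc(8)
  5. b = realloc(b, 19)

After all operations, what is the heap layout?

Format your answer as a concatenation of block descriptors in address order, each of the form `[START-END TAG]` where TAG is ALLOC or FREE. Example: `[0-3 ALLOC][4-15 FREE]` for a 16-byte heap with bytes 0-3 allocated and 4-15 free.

Answer: [0-18 ALLOC][19-45 FREE]

Derivation:
Op 1: a = malloc(9) -> a = 0; heap: [0-8 ALLOC][9-45 FREE]
Op 2: a = realloc(a, 22) -> a = 0; heap: [0-21 ALLOC][22-45 FREE]
Op 3: free(a) -> (freed a); heap: [0-45 FREE]
Op 4: b = malloc(8) -> b = 0; heap: [0-7 ALLOC][8-45 FREE]
Op 5: b = realloc(b, 19) -> b = 0; heap: [0-18 ALLOC][19-45 FREE]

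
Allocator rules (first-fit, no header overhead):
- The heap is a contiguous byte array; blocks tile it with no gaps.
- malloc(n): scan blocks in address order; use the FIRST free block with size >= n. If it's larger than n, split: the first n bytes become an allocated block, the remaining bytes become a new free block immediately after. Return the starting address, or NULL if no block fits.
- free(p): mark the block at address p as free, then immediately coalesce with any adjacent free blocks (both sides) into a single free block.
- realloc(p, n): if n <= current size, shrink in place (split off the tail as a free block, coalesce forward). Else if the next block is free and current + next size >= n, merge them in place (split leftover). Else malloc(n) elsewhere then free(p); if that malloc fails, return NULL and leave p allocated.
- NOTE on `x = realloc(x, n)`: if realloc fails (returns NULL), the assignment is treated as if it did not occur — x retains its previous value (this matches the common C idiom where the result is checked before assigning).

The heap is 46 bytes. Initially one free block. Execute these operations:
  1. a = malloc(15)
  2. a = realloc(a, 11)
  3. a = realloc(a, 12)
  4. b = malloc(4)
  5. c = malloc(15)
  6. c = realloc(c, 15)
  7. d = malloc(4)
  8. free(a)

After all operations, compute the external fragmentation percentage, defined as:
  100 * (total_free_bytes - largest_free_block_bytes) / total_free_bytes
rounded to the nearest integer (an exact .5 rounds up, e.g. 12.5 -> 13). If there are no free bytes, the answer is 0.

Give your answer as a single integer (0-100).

Answer: 48

Derivation:
Op 1: a = malloc(15) -> a = 0; heap: [0-14 ALLOC][15-45 FREE]
Op 2: a = realloc(a, 11) -> a = 0; heap: [0-10 ALLOC][11-45 FREE]
Op 3: a = realloc(a, 12) -> a = 0; heap: [0-11 ALLOC][12-45 FREE]
Op 4: b = malloc(4) -> b = 12; heap: [0-11 ALLOC][12-15 ALLOC][16-45 FREE]
Op 5: c = malloc(15) -> c = 16; heap: [0-11 ALLOC][12-15 ALLOC][16-30 ALLOC][31-45 FREE]
Op 6: c = realloc(c, 15) -> c = 16; heap: [0-11 ALLOC][12-15 ALLOC][16-30 ALLOC][31-45 FREE]
Op 7: d = malloc(4) -> d = 31; heap: [0-11 ALLOC][12-15 ALLOC][16-30 ALLOC][31-34 ALLOC][35-45 FREE]
Op 8: free(a) -> (freed a); heap: [0-11 FREE][12-15 ALLOC][16-30 ALLOC][31-34 ALLOC][35-45 FREE]
Free blocks: [12 11] total_free=23 largest=12 -> 100*(23-12)/23 = 1100/23 ≈ 47.826 -> rounds to 48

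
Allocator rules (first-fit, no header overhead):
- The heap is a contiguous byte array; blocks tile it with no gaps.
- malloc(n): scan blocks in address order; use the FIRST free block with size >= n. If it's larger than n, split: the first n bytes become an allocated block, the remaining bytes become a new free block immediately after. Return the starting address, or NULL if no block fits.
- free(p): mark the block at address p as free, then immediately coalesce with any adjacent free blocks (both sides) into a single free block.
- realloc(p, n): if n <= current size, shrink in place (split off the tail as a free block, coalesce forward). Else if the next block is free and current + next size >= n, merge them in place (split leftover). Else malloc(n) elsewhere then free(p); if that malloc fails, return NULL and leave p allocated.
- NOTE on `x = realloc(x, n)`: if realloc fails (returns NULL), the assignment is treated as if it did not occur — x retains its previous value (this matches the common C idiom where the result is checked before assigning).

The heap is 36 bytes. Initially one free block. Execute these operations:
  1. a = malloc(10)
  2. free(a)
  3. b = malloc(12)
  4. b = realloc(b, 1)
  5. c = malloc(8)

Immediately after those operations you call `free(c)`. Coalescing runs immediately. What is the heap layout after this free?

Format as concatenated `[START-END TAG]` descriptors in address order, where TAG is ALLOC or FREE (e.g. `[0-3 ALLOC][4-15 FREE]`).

Op 1: a = malloc(10) -> a = 0; heap: [0-9 ALLOC][10-35 FREE]
Op 2: free(a) -> (freed a); heap: [0-35 FREE]
Op 3: b = malloc(12) -> b = 0; heap: [0-11 ALLOC][12-35 FREE]
Op 4: b = realloc(b, 1) -> b = 0; heap: [0-0 ALLOC][1-35 FREE]
Op 5: c = malloc(8) -> c = 1; heap: [0-0 ALLOC][1-8 ALLOC][9-35 FREE]
free(c): c = 1 -> block [1-8 ALLOC]; mark free, coalesce with adjacent free neighbors -> [0-0 ALLOC][1-35 FREE]

Answer: [0-0 ALLOC][1-35 FREE]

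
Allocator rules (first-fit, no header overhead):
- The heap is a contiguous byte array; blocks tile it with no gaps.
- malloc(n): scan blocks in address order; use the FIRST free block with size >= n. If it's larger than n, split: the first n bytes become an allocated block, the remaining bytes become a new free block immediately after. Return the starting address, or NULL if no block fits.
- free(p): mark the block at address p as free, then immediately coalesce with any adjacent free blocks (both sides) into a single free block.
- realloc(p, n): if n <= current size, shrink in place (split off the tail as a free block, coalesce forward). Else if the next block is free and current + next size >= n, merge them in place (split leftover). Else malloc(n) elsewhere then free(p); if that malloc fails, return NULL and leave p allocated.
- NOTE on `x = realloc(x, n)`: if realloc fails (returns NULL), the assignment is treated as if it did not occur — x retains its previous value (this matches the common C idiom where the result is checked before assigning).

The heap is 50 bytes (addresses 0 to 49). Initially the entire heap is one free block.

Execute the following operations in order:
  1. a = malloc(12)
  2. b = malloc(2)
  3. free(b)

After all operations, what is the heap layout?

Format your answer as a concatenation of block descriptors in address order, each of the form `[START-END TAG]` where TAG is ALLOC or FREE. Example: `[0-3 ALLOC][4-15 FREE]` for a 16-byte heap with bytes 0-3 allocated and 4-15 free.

Answer: [0-11 ALLOC][12-49 FREE]

Derivation:
Op 1: a = malloc(12) -> a = 0; heap: [0-11 ALLOC][12-49 FREE]
Op 2: b = malloc(2) -> b = 12; heap: [0-11 ALLOC][12-13 ALLOC][14-49 FREE]
Op 3: free(b) -> (freed b); heap: [0-11 ALLOC][12-49 FREE]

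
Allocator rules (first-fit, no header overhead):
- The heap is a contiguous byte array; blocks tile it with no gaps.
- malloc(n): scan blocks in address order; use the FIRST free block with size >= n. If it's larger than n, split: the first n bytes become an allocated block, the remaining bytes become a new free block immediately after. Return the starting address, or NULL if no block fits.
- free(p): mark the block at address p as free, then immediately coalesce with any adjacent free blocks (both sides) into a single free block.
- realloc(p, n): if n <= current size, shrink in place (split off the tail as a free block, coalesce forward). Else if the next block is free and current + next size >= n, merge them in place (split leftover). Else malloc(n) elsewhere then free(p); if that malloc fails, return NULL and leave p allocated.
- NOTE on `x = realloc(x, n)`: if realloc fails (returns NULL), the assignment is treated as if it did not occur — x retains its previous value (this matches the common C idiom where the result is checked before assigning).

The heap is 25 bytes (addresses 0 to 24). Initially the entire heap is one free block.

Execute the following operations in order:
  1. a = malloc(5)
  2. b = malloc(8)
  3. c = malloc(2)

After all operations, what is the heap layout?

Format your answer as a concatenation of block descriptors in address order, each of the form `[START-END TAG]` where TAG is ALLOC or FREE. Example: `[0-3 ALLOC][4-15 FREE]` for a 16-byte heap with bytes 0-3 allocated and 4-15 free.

Answer: [0-4 ALLOC][5-12 ALLOC][13-14 ALLOC][15-24 FREE]

Derivation:
Op 1: a = malloc(5) -> a = 0; heap: [0-4 ALLOC][5-24 FREE]
Op 2: b = malloc(8) -> b = 5; heap: [0-4 ALLOC][5-12 ALLOC][13-24 FREE]
Op 3: c = malloc(2) -> c = 13; heap: [0-4 ALLOC][5-12 ALLOC][13-14 ALLOC][15-24 FREE]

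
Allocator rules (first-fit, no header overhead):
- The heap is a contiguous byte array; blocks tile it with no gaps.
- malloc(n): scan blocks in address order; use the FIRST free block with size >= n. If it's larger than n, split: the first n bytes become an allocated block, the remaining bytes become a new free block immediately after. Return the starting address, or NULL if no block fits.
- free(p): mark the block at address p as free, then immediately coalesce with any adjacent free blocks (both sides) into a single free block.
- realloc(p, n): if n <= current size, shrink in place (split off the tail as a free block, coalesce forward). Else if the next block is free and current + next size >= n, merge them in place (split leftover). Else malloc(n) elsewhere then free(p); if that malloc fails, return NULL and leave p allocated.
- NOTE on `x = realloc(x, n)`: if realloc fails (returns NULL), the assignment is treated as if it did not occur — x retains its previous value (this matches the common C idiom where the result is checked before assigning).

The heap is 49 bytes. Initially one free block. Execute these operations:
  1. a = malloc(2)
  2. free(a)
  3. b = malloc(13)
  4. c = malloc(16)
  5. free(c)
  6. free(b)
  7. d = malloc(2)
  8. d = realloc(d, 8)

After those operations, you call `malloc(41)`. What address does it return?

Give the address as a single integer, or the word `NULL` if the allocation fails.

Answer: 8

Derivation:
Op 1: a = malloc(2) -> a = 0; heap: [0-1 ALLOC][2-48 FREE]
Op 2: free(a) -> (freed a); heap: [0-48 FREE]
Op 3: b = malloc(13) -> b = 0; heap: [0-12 ALLOC][13-48 FREE]
Op 4: c = malloc(16) -> c = 13; heap: [0-12 ALLOC][13-28 ALLOC][29-48 FREE]
Op 5: free(c) -> (freed c); heap: [0-12 ALLOC][13-48 FREE]
Op 6: free(b) -> (freed b); heap: [0-48 FREE]
Op 7: d = malloc(2) -> d = 0; heap: [0-1 ALLOC][2-48 FREE]
Op 8: d = realloc(d, 8) -> d = 0; heap: [0-7 ALLOC][8-48 FREE]
malloc(41): first-fit scan over [0-7 ALLOC][8-48 FREE] -> 8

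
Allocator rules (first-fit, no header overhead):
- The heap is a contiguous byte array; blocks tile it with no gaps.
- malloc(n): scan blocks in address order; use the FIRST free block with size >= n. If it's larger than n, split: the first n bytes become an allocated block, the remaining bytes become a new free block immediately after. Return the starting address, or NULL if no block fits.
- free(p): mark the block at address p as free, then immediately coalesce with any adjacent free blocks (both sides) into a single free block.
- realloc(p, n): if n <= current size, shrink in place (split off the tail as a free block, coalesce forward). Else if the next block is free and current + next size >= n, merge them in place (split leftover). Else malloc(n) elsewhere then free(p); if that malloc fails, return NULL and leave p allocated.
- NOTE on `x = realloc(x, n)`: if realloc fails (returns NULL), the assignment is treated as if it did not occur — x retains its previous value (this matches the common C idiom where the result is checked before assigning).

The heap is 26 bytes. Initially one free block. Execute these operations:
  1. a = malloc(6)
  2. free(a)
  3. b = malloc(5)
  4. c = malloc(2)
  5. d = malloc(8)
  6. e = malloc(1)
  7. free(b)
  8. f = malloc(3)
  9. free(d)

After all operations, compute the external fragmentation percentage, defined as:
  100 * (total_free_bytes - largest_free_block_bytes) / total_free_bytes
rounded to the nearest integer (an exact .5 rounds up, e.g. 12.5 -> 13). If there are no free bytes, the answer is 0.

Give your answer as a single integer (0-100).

Answer: 50

Derivation:
Op 1: a = malloc(6) -> a = 0; heap: [0-5 ALLOC][6-25 FREE]
Op 2: free(a) -> (freed a); heap: [0-25 FREE]
Op 3: b = malloc(5) -> b = 0; heap: [0-4 ALLOC][5-25 FREE]
Op 4: c = malloc(2) -> c = 5; heap: [0-4 ALLOC][5-6 ALLOC][7-25 FREE]
Op 5: d = malloc(8) -> d = 7; heap: [0-4 ALLOC][5-6 ALLOC][7-14 ALLOC][15-25 FREE]
Op 6: e = malloc(1) -> e = 15; heap: [0-4 ALLOC][5-6 ALLOC][7-14 ALLOC][15-15 ALLOC][16-25 FREE]
Op 7: free(b) -> (freed b); heap: [0-4 FREE][5-6 ALLOC][7-14 ALLOC][15-15 ALLOC][16-25 FREE]
Op 8: f = malloc(3) -> f = 0; heap: [0-2 ALLOC][3-4 FREE][5-6 ALLOC][7-14 ALLOC][15-15 ALLOC][16-25 FREE]
Op 9: free(d) -> (freed d); heap: [0-2 ALLOC][3-4 FREE][5-6 ALLOC][7-14 FREE][15-15 ALLOC][16-25 FREE]
Free blocks: [2 8 10] total_free=20 largest=10 -> 100*(20-10)/20 = 1000/20 = 50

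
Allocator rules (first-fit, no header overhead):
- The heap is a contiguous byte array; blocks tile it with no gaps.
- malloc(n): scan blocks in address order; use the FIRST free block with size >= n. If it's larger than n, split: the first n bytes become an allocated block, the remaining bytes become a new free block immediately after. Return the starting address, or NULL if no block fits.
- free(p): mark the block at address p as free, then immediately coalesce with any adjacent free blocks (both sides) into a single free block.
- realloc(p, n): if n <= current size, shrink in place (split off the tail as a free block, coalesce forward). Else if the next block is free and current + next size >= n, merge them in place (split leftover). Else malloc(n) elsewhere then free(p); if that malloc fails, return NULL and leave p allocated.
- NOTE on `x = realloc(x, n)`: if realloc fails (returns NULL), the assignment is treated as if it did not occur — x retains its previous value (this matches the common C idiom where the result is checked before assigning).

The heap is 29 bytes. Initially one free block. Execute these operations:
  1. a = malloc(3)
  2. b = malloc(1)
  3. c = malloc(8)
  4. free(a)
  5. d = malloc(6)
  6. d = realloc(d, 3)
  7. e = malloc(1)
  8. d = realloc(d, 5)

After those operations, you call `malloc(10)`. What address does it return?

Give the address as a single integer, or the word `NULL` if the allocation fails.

Op 1: a = malloc(3) -> a = 0; heap: [0-2 ALLOC][3-28 FREE]
Op 2: b = malloc(1) -> b = 3; heap: [0-2 ALLOC][3-3 ALLOC][4-28 FREE]
Op 3: c = malloc(8) -> c = 4; heap: [0-2 ALLOC][3-3 ALLOC][4-11 ALLOC][12-28 FREE]
Op 4: free(a) -> (freed a); heap: [0-2 FREE][3-3 ALLOC][4-11 ALLOC][12-28 FREE]
Op 5: d = malloc(6) -> d = 12; heap: [0-2 FREE][3-3 ALLOC][4-11 ALLOC][12-17 ALLOC][18-28 FREE]
Op 6: d = realloc(d, 3) -> d = 12; heap: [0-2 FREE][3-3 ALLOC][4-11 ALLOC][12-14 ALLOC][15-28 FREE]
Op 7: e = malloc(1) -> e = 0; heap: [0-0 ALLOC][1-2 FREE][3-3 ALLOC][4-11 ALLOC][12-14 ALLOC][15-28 FREE]
Op 8: d = realloc(d, 5) -> d = 12; heap: [0-0 ALLOC][1-2 FREE][3-3 ALLOC][4-11 ALLOC][12-16 ALLOC][17-28 FREE]
malloc(10): first-fit scan over [0-0 ALLOC][1-2 FREE][3-3 ALLOC][4-11 ALLOC][12-16 ALLOC][17-28 FREE] -> 17

Answer: 17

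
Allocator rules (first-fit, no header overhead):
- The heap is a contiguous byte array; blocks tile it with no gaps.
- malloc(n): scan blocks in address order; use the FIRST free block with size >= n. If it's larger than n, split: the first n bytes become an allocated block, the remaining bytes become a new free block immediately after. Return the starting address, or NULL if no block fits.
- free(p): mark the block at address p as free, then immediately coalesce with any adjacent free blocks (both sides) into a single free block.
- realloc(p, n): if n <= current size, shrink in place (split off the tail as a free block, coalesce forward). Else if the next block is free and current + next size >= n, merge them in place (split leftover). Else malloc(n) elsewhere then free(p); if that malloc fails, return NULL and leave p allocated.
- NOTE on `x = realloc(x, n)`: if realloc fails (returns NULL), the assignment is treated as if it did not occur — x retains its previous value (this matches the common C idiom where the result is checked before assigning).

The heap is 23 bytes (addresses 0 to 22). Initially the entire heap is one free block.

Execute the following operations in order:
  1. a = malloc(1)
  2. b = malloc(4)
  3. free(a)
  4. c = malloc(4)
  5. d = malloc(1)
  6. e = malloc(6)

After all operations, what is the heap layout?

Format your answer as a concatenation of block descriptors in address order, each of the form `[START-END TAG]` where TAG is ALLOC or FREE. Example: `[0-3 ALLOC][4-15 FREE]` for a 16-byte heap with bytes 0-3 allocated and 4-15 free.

Op 1: a = malloc(1) -> a = 0; heap: [0-0 ALLOC][1-22 FREE]
Op 2: b = malloc(4) -> b = 1; heap: [0-0 ALLOC][1-4 ALLOC][5-22 FREE]
Op 3: free(a) -> (freed a); heap: [0-0 FREE][1-4 ALLOC][5-22 FREE]
Op 4: c = malloc(4) -> c = 5; heap: [0-0 FREE][1-4 ALLOC][5-8 ALLOC][9-22 FREE]
Op 5: d = malloc(1) -> d = 0; heap: [0-0 ALLOC][1-4 ALLOC][5-8 ALLOC][9-22 FREE]
Op 6: e = malloc(6) -> e = 9; heap: [0-0 ALLOC][1-4 ALLOC][5-8 ALLOC][9-14 ALLOC][15-22 FREE]

Answer: [0-0 ALLOC][1-4 ALLOC][5-8 ALLOC][9-14 ALLOC][15-22 FREE]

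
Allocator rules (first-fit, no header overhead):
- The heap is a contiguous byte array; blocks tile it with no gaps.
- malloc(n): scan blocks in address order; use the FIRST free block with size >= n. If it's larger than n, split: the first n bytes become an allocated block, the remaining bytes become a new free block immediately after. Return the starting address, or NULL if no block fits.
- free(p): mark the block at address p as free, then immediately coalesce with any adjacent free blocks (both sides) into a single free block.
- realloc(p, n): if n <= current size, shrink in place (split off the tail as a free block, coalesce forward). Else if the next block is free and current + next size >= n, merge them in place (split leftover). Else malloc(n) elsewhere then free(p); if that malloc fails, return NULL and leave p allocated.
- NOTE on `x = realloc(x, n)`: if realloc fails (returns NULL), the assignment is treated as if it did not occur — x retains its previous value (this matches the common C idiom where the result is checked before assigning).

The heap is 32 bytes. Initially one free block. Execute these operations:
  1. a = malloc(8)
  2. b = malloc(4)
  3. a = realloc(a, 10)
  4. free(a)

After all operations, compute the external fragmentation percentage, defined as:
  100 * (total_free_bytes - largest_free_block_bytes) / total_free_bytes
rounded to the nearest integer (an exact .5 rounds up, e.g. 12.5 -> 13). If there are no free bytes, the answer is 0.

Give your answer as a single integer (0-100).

Answer: 29

Derivation:
Op 1: a = malloc(8) -> a = 0; heap: [0-7 ALLOC][8-31 FREE]
Op 2: b = malloc(4) -> b = 8; heap: [0-7 ALLOC][8-11 ALLOC][12-31 FREE]
Op 3: a = realloc(a, 10) -> a = 12; heap: [0-7 FREE][8-11 ALLOC][12-21 ALLOC][22-31 FREE]
Op 4: free(a) -> (freed a); heap: [0-7 FREE][8-11 ALLOC][12-31 FREE]
Free blocks: [8 20] total_free=28 largest=20 -> 100*(28-20)/28 = 800/28 ≈ 28.571 -> rounds to 29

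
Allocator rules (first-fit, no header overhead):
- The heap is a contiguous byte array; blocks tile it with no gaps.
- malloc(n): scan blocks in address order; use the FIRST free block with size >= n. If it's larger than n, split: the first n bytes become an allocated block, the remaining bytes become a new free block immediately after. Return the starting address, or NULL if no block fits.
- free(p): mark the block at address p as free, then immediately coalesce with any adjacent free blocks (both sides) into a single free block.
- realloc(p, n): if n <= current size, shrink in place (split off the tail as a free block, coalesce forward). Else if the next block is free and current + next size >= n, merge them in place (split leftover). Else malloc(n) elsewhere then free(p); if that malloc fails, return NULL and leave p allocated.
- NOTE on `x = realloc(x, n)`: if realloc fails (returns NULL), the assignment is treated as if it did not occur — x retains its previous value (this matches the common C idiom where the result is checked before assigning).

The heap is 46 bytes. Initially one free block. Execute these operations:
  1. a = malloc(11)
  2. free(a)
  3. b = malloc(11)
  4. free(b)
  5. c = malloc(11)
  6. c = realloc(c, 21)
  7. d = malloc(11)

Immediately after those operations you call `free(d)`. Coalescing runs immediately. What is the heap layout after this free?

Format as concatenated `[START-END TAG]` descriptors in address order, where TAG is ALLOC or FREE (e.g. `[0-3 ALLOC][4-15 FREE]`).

Op 1: a = malloc(11) -> a = 0; heap: [0-10 ALLOC][11-45 FREE]
Op 2: free(a) -> (freed a); heap: [0-45 FREE]
Op 3: b = malloc(11) -> b = 0; heap: [0-10 ALLOC][11-45 FREE]
Op 4: free(b) -> (freed b); heap: [0-45 FREE]
Op 5: c = malloc(11) -> c = 0; heap: [0-10 ALLOC][11-45 FREE]
Op 6: c = realloc(c, 21) -> c = 0; heap: [0-20 ALLOC][21-45 FREE]
Op 7: d = malloc(11) -> d = 21; heap: [0-20 ALLOC][21-31 ALLOC][32-45 FREE]
free(d): d = 21 -> block [21-31 ALLOC]; mark free, coalesce with adjacent free neighbors -> [0-20 ALLOC][21-45 FREE]

Answer: [0-20 ALLOC][21-45 FREE]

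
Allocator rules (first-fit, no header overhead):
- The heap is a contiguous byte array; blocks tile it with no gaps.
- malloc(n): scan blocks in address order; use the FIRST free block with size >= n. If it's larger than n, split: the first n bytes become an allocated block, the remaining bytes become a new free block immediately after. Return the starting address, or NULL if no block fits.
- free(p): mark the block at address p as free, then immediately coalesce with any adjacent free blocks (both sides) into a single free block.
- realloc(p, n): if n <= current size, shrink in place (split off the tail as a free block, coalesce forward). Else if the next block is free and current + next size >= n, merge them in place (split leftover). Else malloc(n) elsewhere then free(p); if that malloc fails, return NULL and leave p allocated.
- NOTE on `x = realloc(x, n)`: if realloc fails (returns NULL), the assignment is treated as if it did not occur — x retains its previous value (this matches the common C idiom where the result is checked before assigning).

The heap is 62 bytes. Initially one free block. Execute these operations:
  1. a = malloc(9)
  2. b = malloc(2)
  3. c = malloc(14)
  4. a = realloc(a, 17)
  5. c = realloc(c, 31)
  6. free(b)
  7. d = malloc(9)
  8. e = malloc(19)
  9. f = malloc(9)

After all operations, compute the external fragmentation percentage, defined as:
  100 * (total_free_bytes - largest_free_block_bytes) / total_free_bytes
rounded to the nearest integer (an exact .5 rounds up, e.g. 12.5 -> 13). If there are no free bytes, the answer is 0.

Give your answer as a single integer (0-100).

Op 1: a = malloc(9) -> a = 0; heap: [0-8 ALLOC][9-61 FREE]
Op 2: b = malloc(2) -> b = 9; heap: [0-8 ALLOC][9-10 ALLOC][11-61 FREE]
Op 3: c = malloc(14) -> c = 11; heap: [0-8 ALLOC][9-10 ALLOC][11-24 ALLOC][25-61 FREE]
Op 4: a = realloc(a, 17) -> a = 25; heap: [0-8 FREE][9-10 ALLOC][11-24 ALLOC][25-41 ALLOC][42-61 FREE]
Op 5: c = realloc(c, 31) -> NULL (c unchanged); heap: [0-8 FREE][9-10 ALLOC][11-24 ALLOC][25-41 ALLOC][42-61 FREE]
Op 6: free(b) -> (freed b); heap: [0-10 FREE][11-24 ALLOC][25-41 ALLOC][42-61 FREE]
Op 7: d = malloc(9) -> d = 0; heap: [0-8 ALLOC][9-10 FREE][11-24 ALLOC][25-41 ALLOC][42-61 FREE]
Op 8: e = malloc(19) -> e = 42; heap: [0-8 ALLOC][9-10 FREE][11-24 ALLOC][25-41 ALLOC][42-60 ALLOC][61-61 FREE]
Op 9: f = malloc(9) -> f = NULL; heap: [0-8 ALLOC][9-10 FREE][11-24 ALLOC][25-41 ALLOC][42-60 ALLOC][61-61 FREE]
Free blocks: [2 1] total_free=3 largest=2 -> 100*(3-2)/3 = 100/3 ≈ 33.333 -> rounds to 33

Answer: 33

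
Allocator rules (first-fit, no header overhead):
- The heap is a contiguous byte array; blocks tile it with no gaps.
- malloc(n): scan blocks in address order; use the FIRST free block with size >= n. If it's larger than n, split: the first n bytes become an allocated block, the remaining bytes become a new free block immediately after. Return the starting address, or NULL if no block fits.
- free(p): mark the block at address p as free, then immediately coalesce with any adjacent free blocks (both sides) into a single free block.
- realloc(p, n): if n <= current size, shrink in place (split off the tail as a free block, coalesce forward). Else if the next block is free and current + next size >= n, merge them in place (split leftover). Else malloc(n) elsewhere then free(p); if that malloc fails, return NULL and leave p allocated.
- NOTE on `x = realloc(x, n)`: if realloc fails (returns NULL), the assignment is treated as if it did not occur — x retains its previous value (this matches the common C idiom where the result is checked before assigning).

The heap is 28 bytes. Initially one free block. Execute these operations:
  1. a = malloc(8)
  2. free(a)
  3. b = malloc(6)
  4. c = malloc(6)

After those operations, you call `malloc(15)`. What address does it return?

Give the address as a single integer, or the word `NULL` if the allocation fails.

Answer: 12

Derivation:
Op 1: a = malloc(8) -> a = 0; heap: [0-7 ALLOC][8-27 FREE]
Op 2: free(a) -> (freed a); heap: [0-27 FREE]
Op 3: b = malloc(6) -> b = 0; heap: [0-5 ALLOC][6-27 FREE]
Op 4: c = malloc(6) -> c = 6; heap: [0-5 ALLOC][6-11 ALLOC][12-27 FREE]
malloc(15): first-fit scan over [0-5 ALLOC][6-11 ALLOC][12-27 FREE] -> 12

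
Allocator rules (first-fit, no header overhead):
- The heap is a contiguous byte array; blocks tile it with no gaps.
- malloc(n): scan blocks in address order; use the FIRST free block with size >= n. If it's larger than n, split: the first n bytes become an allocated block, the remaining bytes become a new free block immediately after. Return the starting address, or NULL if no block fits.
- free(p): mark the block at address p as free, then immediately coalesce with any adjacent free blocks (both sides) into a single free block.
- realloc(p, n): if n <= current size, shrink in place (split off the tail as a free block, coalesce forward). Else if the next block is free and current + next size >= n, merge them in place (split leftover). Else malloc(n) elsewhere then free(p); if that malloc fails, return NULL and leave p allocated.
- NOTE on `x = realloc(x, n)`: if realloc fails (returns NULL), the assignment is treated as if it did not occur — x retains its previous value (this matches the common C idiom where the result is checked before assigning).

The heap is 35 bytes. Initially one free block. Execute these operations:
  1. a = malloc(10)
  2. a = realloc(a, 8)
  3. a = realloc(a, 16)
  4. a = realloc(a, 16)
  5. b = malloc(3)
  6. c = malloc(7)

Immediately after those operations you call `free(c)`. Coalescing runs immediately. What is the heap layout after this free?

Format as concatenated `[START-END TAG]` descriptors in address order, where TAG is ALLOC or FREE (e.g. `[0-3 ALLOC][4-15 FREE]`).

Answer: [0-15 ALLOC][16-18 ALLOC][19-34 FREE]

Derivation:
Op 1: a = malloc(10) -> a = 0; heap: [0-9 ALLOC][10-34 FREE]
Op 2: a = realloc(a, 8) -> a = 0; heap: [0-7 ALLOC][8-34 FREE]
Op 3: a = realloc(a, 16) -> a = 0; heap: [0-15 ALLOC][16-34 FREE]
Op 4: a = realloc(a, 16) -> a = 0; heap: [0-15 ALLOC][16-34 FREE]
Op 5: b = malloc(3) -> b = 16; heap: [0-15 ALLOC][16-18 ALLOC][19-34 FREE]
Op 6: c = malloc(7) -> c = 19; heap: [0-15 ALLOC][16-18 ALLOC][19-25 ALLOC][26-34 FREE]
free(c): c = 19 -> block [19-25 ALLOC]; mark free, coalesce with adjacent free neighbors -> [0-15 ALLOC][16-18 ALLOC][19-34 FREE]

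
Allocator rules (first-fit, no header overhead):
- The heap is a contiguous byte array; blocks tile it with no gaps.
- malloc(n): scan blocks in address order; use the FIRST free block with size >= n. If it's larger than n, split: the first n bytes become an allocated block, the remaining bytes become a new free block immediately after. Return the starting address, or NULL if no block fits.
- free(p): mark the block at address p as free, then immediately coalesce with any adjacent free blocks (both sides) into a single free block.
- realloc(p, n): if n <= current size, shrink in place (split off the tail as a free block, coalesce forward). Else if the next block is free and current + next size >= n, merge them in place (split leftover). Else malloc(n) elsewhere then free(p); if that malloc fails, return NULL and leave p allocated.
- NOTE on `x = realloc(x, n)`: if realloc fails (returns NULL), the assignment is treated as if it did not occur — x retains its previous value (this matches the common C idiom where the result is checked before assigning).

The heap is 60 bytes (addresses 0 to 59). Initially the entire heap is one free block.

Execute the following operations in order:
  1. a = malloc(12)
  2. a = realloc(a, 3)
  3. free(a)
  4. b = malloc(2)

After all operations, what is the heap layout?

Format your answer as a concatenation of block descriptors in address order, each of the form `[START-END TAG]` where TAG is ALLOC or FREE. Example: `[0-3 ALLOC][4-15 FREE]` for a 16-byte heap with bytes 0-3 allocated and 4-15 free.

Op 1: a = malloc(12) -> a = 0; heap: [0-11 ALLOC][12-59 FREE]
Op 2: a = realloc(a, 3) -> a = 0; heap: [0-2 ALLOC][3-59 FREE]
Op 3: free(a) -> (freed a); heap: [0-59 FREE]
Op 4: b = malloc(2) -> b = 0; heap: [0-1 ALLOC][2-59 FREE]

Answer: [0-1 ALLOC][2-59 FREE]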